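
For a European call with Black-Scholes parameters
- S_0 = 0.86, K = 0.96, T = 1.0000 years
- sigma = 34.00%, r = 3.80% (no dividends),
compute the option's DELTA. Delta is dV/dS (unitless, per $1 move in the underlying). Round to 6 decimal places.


d1 = -0.0417673389; d2 = -0.3817673389
phi(d1) = 0.3985944526; exp(-qT) = 1.0000000000; exp(-rT) = 0.9627129409
N(d1) = 0.4833420860
Delta = exp(-qT) * N(d1) = 1.0000000000 * 0.4833420860 = 0.483342

Answer: Delta = 0.483342


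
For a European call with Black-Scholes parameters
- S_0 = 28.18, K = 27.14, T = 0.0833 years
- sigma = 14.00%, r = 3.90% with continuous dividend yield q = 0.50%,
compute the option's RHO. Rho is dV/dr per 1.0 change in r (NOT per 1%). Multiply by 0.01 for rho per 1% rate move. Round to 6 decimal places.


Answer: Rho = 1.885191

Derivation:
d1 = 1.0209361932; d2 = 0.9805297581
phi(d1) = 0.2369055149; exp(-qT) = 0.9995835867; exp(-rT) = 0.9967565713
N(d2) = 0.8365876561
Rho = K*T*exp(-rT)*N(d2) = 27.1400 * 0.0833 * 0.9967565713 * 0.8365876561 = 1.885191


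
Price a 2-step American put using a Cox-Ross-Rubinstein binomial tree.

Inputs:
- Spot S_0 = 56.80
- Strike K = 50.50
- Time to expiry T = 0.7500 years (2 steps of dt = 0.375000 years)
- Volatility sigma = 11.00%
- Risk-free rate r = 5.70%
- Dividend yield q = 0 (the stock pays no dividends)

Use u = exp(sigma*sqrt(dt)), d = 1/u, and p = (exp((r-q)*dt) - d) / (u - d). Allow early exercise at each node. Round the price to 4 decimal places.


dt = T/N = 0.375000
u = exp(sigma*sqrt(dt)) = 1.069682; d = 1/u = 0.934858
p = (exp((r-q)*dt) - d) / (u - d) = 0.643413
Discount per step: exp(-r*dt) = 0.978852
Stock lattice S(k, i) with i counting down-moves:
  k=0: S(0,0) = 56.8000
  k=1: S(1,0) = 60.7579; S(1,1) = 53.0999
  k=2: S(2,0) = 64.9916; S(2,1) = 56.8000; S(2,2) = 49.6409
Terminal payoffs V(N, i) = max(K - S_T, 0):
  V(2,0) = 0.000000; V(2,1) = 0.000000; V(2,2) = 0.859135
Backward induction: V(k, i) = exp(-r*dt) * [p * V(k+1, i) + (1-p) * V(k+1, i+1)]; then take max(V_cont, immediate exercise) for American.
  V(1,0) = exp(-r*dt) * [p*0.000000 + (1-p)*0.000000] = 0.000000; exercise = 0.000000; V(1,0) = max -> 0.000000
  V(1,1) = exp(-r*dt) * [p*0.000000 + (1-p)*0.859135] = 0.299878; exercise = 0.000000; V(1,1) = max -> 0.299878
  V(0,0) = exp(-r*dt) * [p*0.000000 + (1-p)*0.299878] = 0.104671; exercise = 0.000000; V(0,0) = max -> 0.104671

Answer: Price = V(0,0) = 0.1047


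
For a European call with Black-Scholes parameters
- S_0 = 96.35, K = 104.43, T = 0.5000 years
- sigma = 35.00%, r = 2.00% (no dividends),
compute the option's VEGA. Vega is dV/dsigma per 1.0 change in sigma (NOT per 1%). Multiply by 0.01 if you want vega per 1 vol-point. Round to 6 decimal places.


d1 = -0.1612389153; d2 = -0.4087262887
phi(d1) = 0.3937899920; exp(-qT) = 1.0000000000; exp(-rT) = 0.9900498337
Vega = S * exp(-qT) * phi(d1) * sqrt(T) = 96.3500 * 1.0000000000 * 0.3937899920 * 0.7071067812 = 26.828809

Answer: Vega = 26.828809


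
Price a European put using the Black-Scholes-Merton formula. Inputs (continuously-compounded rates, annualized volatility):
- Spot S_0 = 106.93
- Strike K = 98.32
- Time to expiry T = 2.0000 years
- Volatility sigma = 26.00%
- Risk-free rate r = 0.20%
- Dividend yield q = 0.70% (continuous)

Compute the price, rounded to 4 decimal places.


Answer: Price = 11.3700

Derivation:
d1 = (ln(S/K) + (r - q + 0.5*sigma^2) * T) / (sigma * sqrt(T)) = 0.38495695
d2 = d1 - sigma * sqrt(T) = 0.01726143
exp(-rT) = 0.99600799; exp(-qT) = 0.98609754
P = K * exp(-rT) * N(-d2) - S_0 * exp(-qT) * N(-d1)
N(-d1) = 0.35013465; N(-d2) = 0.49311403
P = 98.3200 * 0.99600799 * 0.49311403 - 106.9300 * 0.98609754 * 0.35013465 = 11.3700


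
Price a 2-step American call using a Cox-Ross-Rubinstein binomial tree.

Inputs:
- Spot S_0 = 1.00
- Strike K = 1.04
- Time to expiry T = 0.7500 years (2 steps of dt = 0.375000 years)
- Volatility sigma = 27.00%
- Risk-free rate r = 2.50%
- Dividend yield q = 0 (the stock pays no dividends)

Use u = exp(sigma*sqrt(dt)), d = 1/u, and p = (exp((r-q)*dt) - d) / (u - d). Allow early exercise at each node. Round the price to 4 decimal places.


Answer: Price = V(0,0) = 0.0820

Derivation:
dt = T/N = 0.375000
u = exp(sigma*sqrt(dt)) = 1.179795; d = 1/u = 0.847605
p = (exp((r-q)*dt) - d) / (u - d) = 0.487113
Discount per step: exp(-r*dt) = 0.990669
Stock lattice S(k, i) with i counting down-moves:
  k=0: S(0,0) = 1.0000
  k=1: S(1,0) = 1.1798; S(1,1) = 0.8476
  k=2: S(2,0) = 1.3919; S(2,1) = 1.0000; S(2,2) = 0.7184
Terminal payoffs V(N, i) = max(S_T - K, 0):
  V(2,0) = 0.351916; V(2,1) = 0.000000; V(2,2) = 0.000000
Backward induction: V(k, i) = exp(-r*dt) * [p * V(k+1, i) + (1-p) * V(k+1, i+1)]; then take max(V_cont, immediate exercise) for American.
  V(1,0) = exp(-r*dt) * [p*0.351916 + (1-p)*0.000000] = 0.169823; exercise = 0.139795; V(1,0) = max -> 0.169823
  V(1,1) = exp(-r*dt) * [p*0.000000 + (1-p)*0.000000] = 0.000000; exercise = 0.000000; V(1,1) = max -> 0.000000
  V(0,0) = exp(-r*dt) * [p*0.169823 + (1-p)*0.000000] = 0.081951; exercise = 0.000000; V(0,0) = max -> 0.081951


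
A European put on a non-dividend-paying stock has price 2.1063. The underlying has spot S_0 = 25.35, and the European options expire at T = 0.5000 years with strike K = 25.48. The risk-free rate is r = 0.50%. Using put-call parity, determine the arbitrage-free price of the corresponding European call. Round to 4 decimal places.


Put-call parity: C - P = S_0 * exp(-qT) - K * exp(-rT).
S_0 * exp(-qT) = 25.3500 * 1.00000000 = 25.35000000
K * exp(-rT) = 25.4800 * 0.99750312 = 25.41637956
C = P + S*exp(-qT) - K*exp(-rT)
C = 2.1063 + 25.35000000 - 25.41637956 = 2.0399

Answer: Call price = 2.0399


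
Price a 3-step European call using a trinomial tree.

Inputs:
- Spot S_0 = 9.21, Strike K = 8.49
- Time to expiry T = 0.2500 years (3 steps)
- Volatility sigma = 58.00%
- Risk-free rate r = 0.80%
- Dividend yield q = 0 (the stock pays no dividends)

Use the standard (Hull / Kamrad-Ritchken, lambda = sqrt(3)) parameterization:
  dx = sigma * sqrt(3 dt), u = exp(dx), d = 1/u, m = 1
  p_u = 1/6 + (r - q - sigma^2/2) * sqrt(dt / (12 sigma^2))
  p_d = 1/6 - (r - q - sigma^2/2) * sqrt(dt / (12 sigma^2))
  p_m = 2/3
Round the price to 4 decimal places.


dt = T/N = 0.083333; dx = sigma*sqrt(3*dt) = 0.290000
u = exp(dx) = 1.336427; d = 1/u = 0.748264
p_u = 0.143649, p_m = 0.666667, p_d = 0.189684
Discount per step: exp(-r*dt) = 0.999334
Stock lattice S(k, j) with j the centered position index:
  k=0: S(0,+0) = 9.2100
  k=1: S(1,-1) = 6.8915; S(1,+0) = 9.2100; S(1,+1) = 12.3085
  k=2: S(2,-2) = 5.1567; S(2,-1) = 6.8915; S(2,+0) = 9.2100; S(2,+1) = 12.3085; S(2,+2) = 16.4494
  k=3: S(3,-3) = 3.8585; S(3,-2) = 5.1567; S(3,-1) = 6.8915; S(3,+0) = 9.2100; S(3,+1) = 12.3085; S(3,+2) = 16.4494; S(3,+3) = 21.9834
Terminal payoffs V(N, j) = max(S_T - K, 0):
  V(3,-3) = 0.000000; V(3,-2) = 0.000000; V(3,-1) = 0.000000; V(3,+0) = 0.720000; V(3,+1) = 3.818497; V(3,+2) = 7.959414; V(3,+3) = 13.493449
Backward induction: V(k, j) = exp(-r*dt) * [p_u * V(k+1, j+1) + p_m * V(k+1, j) + p_d * V(k+1, j-1)]
  V(2,-2) = exp(-r*dt) * [p_u*0.000000 + p_m*0.000000 + p_d*0.000000] = 0.000000
  V(2,-1) = exp(-r*dt) * [p_u*0.720000 + p_m*0.000000 + p_d*0.000000] = 0.103359
  V(2,+0) = exp(-r*dt) * [p_u*3.818497 + p_m*0.720000 + p_d*0.000000] = 1.027839
  V(2,+1) = exp(-r*dt) * [p_u*7.959414 + p_m*3.818497 + p_d*0.720000] = 3.823053
  V(2,+2) = exp(-r*dt) * [p_u*13.493449 + p_m*7.959414 + p_d*3.818497] = 7.963599
  V(1,-1) = exp(-r*dt) * [p_u*1.027839 + p_m*0.103359 + p_d*0.000000] = 0.216410
  V(1,+0) = exp(-r*dt) * [p_u*3.823053 + p_m*1.027839 + p_d*0.103359] = 1.253175
  V(1,+1) = exp(-r*dt) * [p_u*7.963599 + p_m*3.823053 + p_d*1.027839] = 3.885042
  V(0,+0) = exp(-r*dt) * [p_u*3.885042 + p_m*1.253175 + p_d*0.216410] = 1.433628

Answer: Price = V(0,0) = 1.4336


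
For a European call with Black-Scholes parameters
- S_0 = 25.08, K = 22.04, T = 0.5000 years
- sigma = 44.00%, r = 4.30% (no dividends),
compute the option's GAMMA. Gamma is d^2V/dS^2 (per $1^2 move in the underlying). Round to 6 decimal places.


Answer: Gamma = 0.041659

Derivation:
d1 = 0.6399693434; d2 = 0.3288423597
phi(d1) = 0.3250686418; exp(-qT) = 1.0000000000; exp(-rT) = 0.9787294775
Gamma = exp(-qT) * phi(d1) / (S * sigma * sqrt(T)) = 1.0000000000 * 0.3250686418 / (25.0800 * 0.4400 * 0.7071067812) = 0.041659


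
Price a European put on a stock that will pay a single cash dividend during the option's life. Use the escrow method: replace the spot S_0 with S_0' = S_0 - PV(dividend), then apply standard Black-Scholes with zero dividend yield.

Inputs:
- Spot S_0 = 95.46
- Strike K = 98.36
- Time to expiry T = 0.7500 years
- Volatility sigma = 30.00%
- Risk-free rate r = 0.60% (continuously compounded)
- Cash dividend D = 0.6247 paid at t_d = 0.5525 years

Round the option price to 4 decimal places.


Answer: Price = 11.5768

Derivation:
PV(D) = D * exp(-r * t_d) = 0.6247 * 0.99669049 = 0.62263255
S_0' = S_0 - PV(D) = 95.4600 - 0.62263255 = 94.83736745
d1 = (ln(S_0'/K) + (r + sigma^2/2)*T) / (sigma*sqrt(T)) = 0.00684847
d2 = d1 - sigma*sqrt(T) = -0.25295915
exp(-rT) = 0.99551011
N(-d1) = 0.49726788; N(-d2) = 0.59985011
P = K * exp(-rT) * N(-d2) - S_0' * N(-d1) = 98.3600 * 0.99551011 * 0.59985011 - 94.83736745 * 0.49726788 = 11.5768


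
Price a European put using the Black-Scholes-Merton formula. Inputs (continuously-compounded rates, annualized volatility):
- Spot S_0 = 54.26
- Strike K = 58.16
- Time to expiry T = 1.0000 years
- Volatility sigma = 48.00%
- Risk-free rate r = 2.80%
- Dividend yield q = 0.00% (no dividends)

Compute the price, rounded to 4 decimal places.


Answer: Price = 11.6944

Derivation:
d1 = (ln(S/K) + (r - q + 0.5*sigma^2) * T) / (sigma * sqrt(T)) = 0.15372807
d2 = d1 - sigma * sqrt(T) = -0.32627193
exp(-rT) = 0.97238837; exp(-qT) = 1.00000000
P = K * exp(-rT) * N(-d2) - S_0 * exp(-qT) * N(-d1)
N(-d1) = 0.43891208; N(-d2) = 0.62789069
P = 58.1600 * 0.97238837 * 0.62789069 - 54.2600 * 1.00000000 * 0.43891208 = 11.6944


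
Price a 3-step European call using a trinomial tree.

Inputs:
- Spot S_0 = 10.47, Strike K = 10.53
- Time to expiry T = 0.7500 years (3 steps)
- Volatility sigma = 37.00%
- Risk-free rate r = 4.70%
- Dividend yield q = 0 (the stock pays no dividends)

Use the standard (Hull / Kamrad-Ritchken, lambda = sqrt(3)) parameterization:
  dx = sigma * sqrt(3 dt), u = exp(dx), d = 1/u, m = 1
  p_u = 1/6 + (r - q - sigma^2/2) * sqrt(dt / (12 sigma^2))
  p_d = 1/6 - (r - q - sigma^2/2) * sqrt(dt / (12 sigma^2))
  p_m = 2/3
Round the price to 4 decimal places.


Answer: Price = V(0,0) = 1.3596

Derivation:
dt = T/N = 0.250000; dx = sigma*sqrt(3*dt) = 0.320429
u = exp(dx) = 1.377719; d = 1/u = 0.725837
p_u = 0.158299, p_m = 0.666667, p_d = 0.175034
Discount per step: exp(-r*dt) = 0.988319
Stock lattice S(k, j) with j the centered position index:
  k=0: S(0,+0) = 10.4700
  k=1: S(1,-1) = 7.5995; S(1,+0) = 10.4700; S(1,+1) = 14.4247
  k=2: S(2,-2) = 5.5160; S(2,-1) = 7.5995; S(2,+0) = 10.4700; S(2,+1) = 14.4247; S(2,+2) = 19.8732
  k=3: S(3,-3) = 4.0037; S(3,-2) = 5.5160; S(3,-1) = 7.5995; S(3,+0) = 10.4700; S(3,+1) = 14.4247; S(3,+2) = 19.8732; S(3,+3) = 27.3797
Terminal payoffs V(N, j) = max(S_T - K, 0):
  V(3,-3) = 0.000000; V(3,-2) = 0.000000; V(3,-1) = 0.000000; V(3,+0) = 0.000000; V(3,+1) = 3.894720; V(3,+2) = 9.343215; V(3,+3) = 16.849710
Backward induction: V(k, j) = exp(-r*dt) * [p_u * V(k+1, j+1) + p_m * V(k+1, j) + p_d * V(k+1, j-1)]
  V(2,-2) = exp(-r*dt) * [p_u*0.000000 + p_m*0.000000 + p_d*0.000000] = 0.000000
  V(2,-1) = exp(-r*dt) * [p_u*0.000000 + p_m*0.000000 + p_d*0.000000] = 0.000000
  V(2,+0) = exp(-r*dt) * [p_u*3.894720 + p_m*0.000000 + p_d*0.000000] = 0.609328
  V(2,+1) = exp(-r*dt) * [p_u*9.343215 + p_m*3.894720 + p_d*0.000000] = 4.027895
  V(2,+2) = exp(-r*dt) * [p_u*16.849710 + p_m*9.343215 + p_d*3.894720] = 9.465931
  V(1,-1) = exp(-r*dt) * [p_u*0.609328 + p_m*0.000000 + p_d*0.000000] = 0.095329
  V(1,+0) = exp(-r*dt) * [p_u*4.027895 + p_m*0.609328 + p_d*0.000000] = 1.031637
  V(1,+1) = exp(-r*dt) * [p_u*9.465931 + p_m*4.027895 + p_d*0.609328] = 4.240247
  V(0,+0) = exp(-r*dt) * [p_u*4.240247 + p_m*1.031637 + p_d*0.095329] = 1.359601


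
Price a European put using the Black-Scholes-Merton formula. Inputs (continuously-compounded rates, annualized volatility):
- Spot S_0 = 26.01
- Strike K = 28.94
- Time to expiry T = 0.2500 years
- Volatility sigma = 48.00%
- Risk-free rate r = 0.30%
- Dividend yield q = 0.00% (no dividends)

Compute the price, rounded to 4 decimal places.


d1 = (ln(S/K) + (r - q + 0.5*sigma^2) * T) / (sigma * sqrt(T)) = -0.32164017
d2 = d1 - sigma * sqrt(T) = -0.56164017
exp(-rT) = 0.99925028; exp(-qT) = 1.00000000
P = K * exp(-rT) * N(-d2) - S_0 * exp(-qT) * N(-d1)
N(-d1) = 0.62613735; N(-d2) = 0.71281940
P = 28.9400 * 0.99925028 * 0.71281940 - 26.0100 * 1.00000000 * 0.62613735 = 4.3277

Answer: Price = 4.3277


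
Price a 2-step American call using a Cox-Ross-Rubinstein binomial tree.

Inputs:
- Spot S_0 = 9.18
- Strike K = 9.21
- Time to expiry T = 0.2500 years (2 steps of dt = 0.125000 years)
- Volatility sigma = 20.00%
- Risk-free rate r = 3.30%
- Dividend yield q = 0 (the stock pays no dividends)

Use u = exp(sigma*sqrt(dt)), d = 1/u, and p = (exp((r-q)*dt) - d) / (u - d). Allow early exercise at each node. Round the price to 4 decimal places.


dt = T/N = 0.125000
u = exp(sigma*sqrt(dt)) = 1.073271; d = 1/u = 0.931731
p = (exp((r-q)*dt) - d) / (u - d) = 0.511534
Discount per step: exp(-r*dt) = 0.995883
Stock lattice S(k, i) with i counting down-moves:
  k=0: S(0,0) = 9.1800
  k=1: S(1,0) = 9.8526; S(1,1) = 8.5533
  k=2: S(2,0) = 10.5745; S(2,1) = 9.1800; S(2,2) = 7.9694
Terminal payoffs V(N, i) = max(S_T - K, 0):
  V(2,0) = 1.364533; V(2,1) = 0.000000; V(2,2) = 0.000000
Backward induction: V(k, i) = exp(-r*dt) * [p * V(k+1, i) + (1-p) * V(k+1, i+1)]; then take max(V_cont, immediate exercise) for American.
  V(1,0) = exp(-r*dt) * [p*1.364533 + (1-p)*0.000000] = 0.695131; exercise = 0.642625; V(1,0) = max -> 0.695131
  V(1,1) = exp(-r*dt) * [p*0.000000 + (1-p)*0.000000] = 0.000000; exercise = 0.000000; V(1,1) = max -> 0.000000
  V(0,0) = exp(-r*dt) * [p*0.695131 + (1-p)*0.000000] = 0.354119; exercise = 0.000000; V(0,0) = max -> 0.354119

Answer: Price = V(0,0) = 0.3541


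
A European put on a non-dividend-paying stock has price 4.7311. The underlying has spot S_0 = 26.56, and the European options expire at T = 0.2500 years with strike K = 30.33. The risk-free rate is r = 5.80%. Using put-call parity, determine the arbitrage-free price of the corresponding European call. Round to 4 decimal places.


Answer: Call price = 1.3977

Derivation:
Put-call parity: C - P = S_0 * exp(-qT) - K * exp(-rT).
S_0 * exp(-qT) = 26.5600 * 1.00000000 = 26.56000000
K * exp(-rT) = 30.3300 * 0.98560462 = 29.89338809
C = P + S*exp(-qT) - K*exp(-rT)
C = 4.7311 + 26.56000000 - 29.89338809 = 1.3977


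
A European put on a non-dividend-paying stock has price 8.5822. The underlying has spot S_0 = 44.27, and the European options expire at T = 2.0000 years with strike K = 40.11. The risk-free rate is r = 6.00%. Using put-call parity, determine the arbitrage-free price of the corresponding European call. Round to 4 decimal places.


Put-call parity: C - P = S_0 * exp(-qT) - K * exp(-rT).
S_0 * exp(-qT) = 44.2700 * 1.00000000 = 44.27000000
K * exp(-rT) = 40.1100 * 0.88692044 = 35.57437872
C = P + S*exp(-qT) - K*exp(-rT)
C = 8.5822 + 44.27000000 - 35.57437872 = 17.2778

Answer: Call price = 17.2778


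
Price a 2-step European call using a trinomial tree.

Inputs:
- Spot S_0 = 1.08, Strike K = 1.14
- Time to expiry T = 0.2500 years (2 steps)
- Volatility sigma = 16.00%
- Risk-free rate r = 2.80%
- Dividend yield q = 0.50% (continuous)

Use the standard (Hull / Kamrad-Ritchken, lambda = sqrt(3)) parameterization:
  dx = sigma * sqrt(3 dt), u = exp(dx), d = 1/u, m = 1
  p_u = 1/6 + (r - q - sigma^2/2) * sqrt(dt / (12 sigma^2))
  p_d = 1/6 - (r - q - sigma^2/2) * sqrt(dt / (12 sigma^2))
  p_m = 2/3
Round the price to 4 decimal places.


dt = T/N = 0.125000; dx = sigma*sqrt(3*dt) = 0.097980
u = exp(dx) = 1.102940; d = 1/u = 0.906667
p_u = 0.173173, p_m = 0.666667, p_d = 0.160160
Discount per step: exp(-r*dt) = 0.996506
Stock lattice S(k, j) with j the centered position index:
  k=0: S(0,+0) = 1.0800
  k=1: S(1,-1) = 0.9792; S(1,+0) = 1.0800; S(1,+1) = 1.1912
  k=2: S(2,-2) = 0.8878; S(2,-1) = 0.9792; S(2,+0) = 1.0800; S(2,+1) = 1.1912; S(2,+2) = 1.3138
Terminal payoffs V(N, j) = max(S_T - K, 0):
  V(2,-2) = 0.000000; V(2,-1) = 0.000000; V(2,+0) = 0.000000; V(2,+1) = 0.051175; V(2,+2) = 0.173795
Backward induction: V(k, j) = exp(-r*dt) * [p_u * V(k+1, j+1) + p_m * V(k+1, j) + p_d * V(k+1, j-1)]
  V(1,-1) = exp(-r*dt) * [p_u*0.000000 + p_m*0.000000 + p_d*0.000000] = 0.000000
  V(1,+0) = exp(-r*dt) * [p_u*0.051175 + p_m*0.000000 + p_d*0.000000] = 0.008831
  V(1,+1) = exp(-r*dt) * [p_u*0.173795 + p_m*0.051175 + p_d*0.000000] = 0.063989
  V(0,+0) = exp(-r*dt) * [p_u*0.063989 + p_m*0.008831 + p_d*0.000000] = 0.016909

Answer: Price = V(0,0) = 0.0169


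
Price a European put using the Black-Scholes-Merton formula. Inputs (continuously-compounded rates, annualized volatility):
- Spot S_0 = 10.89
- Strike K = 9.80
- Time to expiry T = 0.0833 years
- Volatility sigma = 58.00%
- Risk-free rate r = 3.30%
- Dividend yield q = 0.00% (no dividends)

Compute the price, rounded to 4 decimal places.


Answer: Price = 0.2694

Derivation:
d1 = (ln(S/K) + (r - q + 0.5*sigma^2) * T) / (sigma * sqrt(T)) = 0.73013087
d2 = d1 - sigma * sqrt(T) = 0.56273278
exp(-rT) = 0.99725487; exp(-qT) = 1.00000000
P = K * exp(-rT) * N(-d2) - S_0 * exp(-qT) * N(-d1)
N(-d1) = 0.23265510; N(-d2) = 0.28680843
P = 9.8000 * 0.99725487 * 0.28680843 - 10.8900 * 1.00000000 * 0.23265510 = 0.2694


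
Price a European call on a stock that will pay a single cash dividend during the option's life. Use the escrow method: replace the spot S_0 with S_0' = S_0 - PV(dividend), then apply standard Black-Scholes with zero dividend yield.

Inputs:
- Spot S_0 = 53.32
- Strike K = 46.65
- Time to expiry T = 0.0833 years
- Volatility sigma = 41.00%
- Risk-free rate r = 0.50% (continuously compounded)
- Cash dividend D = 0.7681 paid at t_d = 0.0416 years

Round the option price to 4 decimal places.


PV(D) = D * exp(-r * t_d) = 0.7681 * 0.99979202 = 0.76794025
S_0' = S_0 - PV(D) = 53.3200 - 0.76794025 = 52.55205975
d1 = (ln(S_0'/K) + (r + sigma^2/2)*T) / (sigma*sqrt(T)) = 1.06943194
d2 = d1 - sigma*sqrt(T) = 0.95109881
exp(-rT) = 0.99958359
N(d1) = 0.85756246; N(d2) = 0.82922289
C = S_0' * N(d1) - K * exp(-rT) * N(d2) = 52.55205975 * 0.85756246 - 46.6500 * 0.99958359 * 0.82922289 = 6.3995

Answer: Price = 6.3995


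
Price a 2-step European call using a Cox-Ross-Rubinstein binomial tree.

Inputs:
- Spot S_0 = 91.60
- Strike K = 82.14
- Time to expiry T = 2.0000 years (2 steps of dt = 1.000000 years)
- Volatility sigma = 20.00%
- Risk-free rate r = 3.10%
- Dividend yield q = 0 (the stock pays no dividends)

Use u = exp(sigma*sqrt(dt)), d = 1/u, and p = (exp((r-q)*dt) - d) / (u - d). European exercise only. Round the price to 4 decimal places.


Answer: Price = V(0,0) = 18.7339

Derivation:
dt = T/N = 1.000000
u = exp(sigma*sqrt(dt)) = 1.221403; d = 1/u = 0.818731
p = (exp((r-q)*dt) - d) / (u - d) = 0.528357
Discount per step: exp(-r*dt) = 0.969476
Stock lattice S(k, i) with i counting down-moves:
  k=0: S(0,0) = 91.6000
  k=1: S(1,0) = 111.8805; S(1,1) = 74.9957
  k=2: S(2,0) = 136.6511; S(2,1) = 91.6000; S(2,2) = 61.4013
Terminal payoffs V(N, i) = max(S_T - K, 0):
  V(2,0) = 54.511142; V(2,1) = 9.460000; V(2,2) = 0.000000
Backward induction: V(k, i) = exp(-r*dt) * [p * V(k+1, i) + (1-p) * V(k+1, i+1)].
  V(1,0) = exp(-r*dt) * [p*54.511142 + (1-p)*9.460000] = 32.247769
  V(1,1) = exp(-r*dt) * [p*9.460000 + (1-p)*0.000000] = 4.845692
  V(0,0) = exp(-r*dt) * [p*32.247769 + (1-p)*4.845692] = 18.733936


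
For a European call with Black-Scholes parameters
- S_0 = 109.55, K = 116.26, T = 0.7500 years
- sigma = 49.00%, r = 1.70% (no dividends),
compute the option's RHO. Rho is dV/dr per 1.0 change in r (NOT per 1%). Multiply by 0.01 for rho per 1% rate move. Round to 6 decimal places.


d1 = 0.1021309150; d2 = -0.3222215329
phi(d1) = 0.3968670682; exp(-qT) = 1.0000000000; exp(-rT) = 0.9873309369
N(d2) = 0.3736424364
Rho = K*T*exp(-rT)*N(d2) = 116.2600 * 0.7500 * 0.9873309369 * 0.3736424364 = 32.166997

Answer: Rho = 32.166997


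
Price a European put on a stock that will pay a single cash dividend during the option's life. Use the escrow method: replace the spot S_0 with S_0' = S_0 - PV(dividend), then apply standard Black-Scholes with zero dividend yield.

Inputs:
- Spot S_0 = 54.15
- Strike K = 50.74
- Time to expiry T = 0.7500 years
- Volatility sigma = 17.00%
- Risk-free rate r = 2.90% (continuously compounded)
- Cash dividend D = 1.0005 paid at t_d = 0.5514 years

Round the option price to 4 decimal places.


Answer: Price = 1.5776

Derivation:
PV(D) = D * exp(-r * t_d) = 1.0005 * 0.98413657 = 0.98462864
S_0' = S_0 - PV(D) = 54.1500 - 0.98462864 = 53.16537136
d1 = (ln(S_0'/K) + (r + sigma^2/2)*T) / (sigma*sqrt(T)) = 0.53849946
d2 = d1 - sigma*sqrt(T) = 0.39127514
exp(-rT) = 0.97848483
N(-d1) = 0.29511614; N(-d2) = 0.34779694
P = K * exp(-rT) * N(-d2) - S_0' * N(-d1) = 50.7400 * 0.97848483 * 0.34779694 - 53.16537136 * 0.29511614 = 1.5776


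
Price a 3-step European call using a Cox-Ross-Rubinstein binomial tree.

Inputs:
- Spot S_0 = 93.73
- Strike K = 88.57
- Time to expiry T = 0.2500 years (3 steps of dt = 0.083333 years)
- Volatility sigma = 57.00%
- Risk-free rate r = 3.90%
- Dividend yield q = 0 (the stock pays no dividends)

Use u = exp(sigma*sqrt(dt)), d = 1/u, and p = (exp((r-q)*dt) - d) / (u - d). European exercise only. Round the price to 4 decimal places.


Answer: Price = V(0,0) = 14.2346

Derivation:
dt = T/N = 0.083333
u = exp(sigma*sqrt(dt)) = 1.178856; d = 1/u = 0.848280
p = (exp((r-q)*dt) - d) / (u - d) = 0.468804
Discount per step: exp(-r*dt) = 0.996755
Stock lattice S(k, i) with i counting down-moves:
  k=0: S(0,0) = 93.7300
  k=1: S(1,0) = 110.4942; S(1,1) = 79.5093
  k=2: S(2,0) = 130.2568; S(2,1) = 93.7300; S(2,2) = 67.4461
  k=3: S(3,0) = 153.5541; S(3,1) = 110.4942; S(3,2) = 79.5093; S(3,3) = 57.2132
Terminal payoffs V(N, i) = max(S_T - K, 0):
  V(3,0) = 64.984076; V(3,1) = 21.924212; V(3,2) = 0.000000; V(3,3) = 0.000000
Backward induction: V(k, i) = exp(-r*dt) * [p * V(k+1, i) + (1-p) * V(k+1, i+1)].
  V(2,0) = exp(-r*dt) * [p*64.984076 + (1-p)*21.924212] = 41.974195
  V(2,1) = exp(-r*dt) * [p*21.924212 + (1-p)*0.000000] = 10.244801
  V(2,2) = exp(-r*dt) * [p*0.000000 + (1-p)*0.000000] = 0.000000
  V(1,0) = exp(-r*dt) * [p*41.974195 + (1-p)*10.244801] = 25.038150
  V(1,1) = exp(-r*dt) * [p*10.244801 + (1-p)*0.000000] = 4.787216
  V(0,0) = exp(-r*dt) * [p*25.038150 + (1-p)*4.787216] = 14.234590


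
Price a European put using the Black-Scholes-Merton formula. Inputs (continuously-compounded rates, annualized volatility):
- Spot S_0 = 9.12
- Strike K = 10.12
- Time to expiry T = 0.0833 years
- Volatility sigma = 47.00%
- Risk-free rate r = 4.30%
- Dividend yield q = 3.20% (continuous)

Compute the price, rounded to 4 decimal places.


Answer: Price = 1.1553

Derivation:
d1 = (ln(S/K) + (r - q + 0.5*sigma^2) * T) / (sigma * sqrt(T)) = -0.69242133
d2 = d1 - sigma * sqrt(T) = -0.82807151
exp(-rT) = 0.99642451; exp(-qT) = 0.99733795
P = K * exp(-rT) * N(-d2) - S_0 * exp(-qT) * N(-d1)
N(-d1) = 0.75566361; N(-d2) = 0.79618500
P = 10.1200 * 0.99642451 * 0.79618500 - 9.1200 * 0.99733795 * 0.75566361 = 1.1553


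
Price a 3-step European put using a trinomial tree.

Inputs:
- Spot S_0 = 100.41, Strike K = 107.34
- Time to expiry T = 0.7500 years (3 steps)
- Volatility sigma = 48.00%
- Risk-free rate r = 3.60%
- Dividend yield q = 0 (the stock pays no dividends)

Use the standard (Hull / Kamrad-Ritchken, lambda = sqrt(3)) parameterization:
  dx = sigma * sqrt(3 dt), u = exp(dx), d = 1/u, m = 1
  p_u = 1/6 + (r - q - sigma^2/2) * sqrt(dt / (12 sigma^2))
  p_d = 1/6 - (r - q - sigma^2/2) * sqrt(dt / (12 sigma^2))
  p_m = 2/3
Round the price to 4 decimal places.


Answer: Price = V(0,0) = 18.5318

Derivation:
dt = T/N = 0.250000; dx = sigma*sqrt(3*dt) = 0.415692
u = exp(dx) = 1.515419; d = 1/u = 0.659883
p_u = 0.142851, p_m = 0.666667, p_d = 0.190482
Discount per step: exp(-r*dt) = 0.991040
Stock lattice S(k, j) with j the centered position index:
  k=0: S(0,+0) = 100.4100
  k=1: S(1,-1) = 66.2589; S(1,+0) = 100.4100; S(1,+1) = 152.1633
  k=2: S(2,-2) = 43.7231; S(2,-1) = 66.2589; S(2,+0) = 100.4100; S(2,+1) = 152.1633; S(2,+2) = 230.5911
  k=3: S(3,-3) = 28.8522; S(3,-2) = 43.7231; S(3,-1) = 66.2589; S(3,+0) = 100.4100; S(3,+1) = 152.1633; S(3,+2) = 230.5911; S(3,+3) = 349.4423
Terminal payoffs V(N, j) = max(K - S_T, 0):
  V(3,-3) = 78.487830; V(3,-2) = 63.616863; V(3,-1) = 41.081112; V(3,+0) = 6.930000; V(3,+1) = 0.000000; V(3,+2) = 0.000000; V(3,+3) = 0.000000
Backward induction: V(k, j) = exp(-r*dt) * [p_u * V(k+1, j+1) + p_m * V(k+1, j) + p_d * V(k+1, j-1)]
  V(2,-2) = exp(-r*dt) * [p_u*41.081112 + p_m*63.616863 + p_d*78.487830] = 62.663747
  V(2,-1) = exp(-r*dt) * [p_u*6.930000 + p_m*41.081112 + p_d*63.616863] = 40.132434
  V(2,+0) = exp(-r*dt) * [p_u*0.000000 + p_m*6.930000 + p_d*41.081112] = 12.333723
  V(2,+1) = exp(-r*dt) * [p_u*0.000000 + p_m*0.000000 + p_d*6.930000] = 1.308216
  V(2,+2) = exp(-r*dt) * [p_u*0.000000 + p_m*0.000000 + p_d*0.000000] = 0.000000
  V(1,-1) = exp(-r*dt) * [p_u*12.333723 + p_m*40.132434 + p_d*62.663747] = 40.090734
  V(1,+0) = exp(-r*dt) * [p_u*1.308216 + p_m*12.333723 + p_d*40.132434] = 15.910046
  V(1,+1) = exp(-r*dt) * [p_u*0.000000 + p_m*1.308216 + p_d*12.333723] = 3.192637
  V(0,+0) = exp(-r*dt) * [p_u*3.192637 + p_m*15.910046 + p_d*40.090734] = 18.531807


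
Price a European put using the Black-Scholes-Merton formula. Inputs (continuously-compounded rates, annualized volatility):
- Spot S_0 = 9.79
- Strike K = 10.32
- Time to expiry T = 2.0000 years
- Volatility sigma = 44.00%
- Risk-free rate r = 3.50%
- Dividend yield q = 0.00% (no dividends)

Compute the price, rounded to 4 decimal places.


d1 = (ln(S/K) + (r - q + 0.5*sigma^2) * T) / (sigma * sqrt(T)) = 0.33889329
d2 = d1 - sigma * sqrt(T) = -0.28336067
exp(-rT) = 0.93239382; exp(-qT) = 1.00000000
P = K * exp(-rT) * N(-d2) - S_0 * exp(-qT) * N(-d1)
N(-d1) = 0.36734506; N(-d2) = 0.61154981
P = 10.3200 * 0.93239382 * 0.61154981 - 9.7900 * 1.00000000 * 0.36734506 = 2.2882

Answer: Price = 2.2882


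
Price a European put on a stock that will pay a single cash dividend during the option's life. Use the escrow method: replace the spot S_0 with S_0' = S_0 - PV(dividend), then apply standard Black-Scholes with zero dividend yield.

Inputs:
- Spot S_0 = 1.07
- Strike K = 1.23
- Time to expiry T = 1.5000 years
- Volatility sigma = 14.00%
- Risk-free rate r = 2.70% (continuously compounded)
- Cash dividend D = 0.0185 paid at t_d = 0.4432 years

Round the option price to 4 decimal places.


PV(D) = D * exp(-r * t_d) = 0.0185 * 0.98810491 = 0.01827994
S_0' = S_0 - PV(D) = 1.0700 - 0.01827994 = 1.05172006
d1 = (ln(S_0'/K) + (r + sigma^2/2)*T) / (sigma*sqrt(T)) = -0.59130212
d2 = d1 - sigma*sqrt(T) = -0.76276641
exp(-rT) = 0.96030916
N(-d1) = 0.72284100; N(-d2) = 0.77719864
P = K * exp(-rT) * N(-d2) - S_0' * N(-d1) = 1.2300 * 0.96030916 * 0.77719864 - 1.05172006 * 0.72284100 = 0.1578

Answer: Price = 0.1578


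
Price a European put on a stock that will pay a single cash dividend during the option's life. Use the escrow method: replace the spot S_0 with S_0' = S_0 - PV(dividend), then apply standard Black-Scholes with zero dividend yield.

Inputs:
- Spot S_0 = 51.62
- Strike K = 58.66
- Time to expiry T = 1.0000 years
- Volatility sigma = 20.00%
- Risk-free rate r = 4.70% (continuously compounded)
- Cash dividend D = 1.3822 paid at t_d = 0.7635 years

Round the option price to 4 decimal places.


Answer: Price = 7.6611

Derivation:
PV(D) = D * exp(-r * t_d) = 1.3822 * 0.96475172 = 1.33347982
S_0' = S_0 - PV(D) = 51.6200 - 1.33347982 = 50.28652018
d1 = (ln(S_0'/K) + (r + sigma^2/2)*T) / (sigma*sqrt(T)) = -0.43510505
d2 = d1 - sigma*sqrt(T) = -0.63510505
exp(-rT) = 0.95408740
N(-d1) = 0.66825691; N(-d2) = 0.73732005
P = K * exp(-rT) * N(-d2) - S_0' * N(-d1) = 58.6600 * 0.95408740 * 0.73732005 - 50.28652018 * 0.66825691 = 7.6611


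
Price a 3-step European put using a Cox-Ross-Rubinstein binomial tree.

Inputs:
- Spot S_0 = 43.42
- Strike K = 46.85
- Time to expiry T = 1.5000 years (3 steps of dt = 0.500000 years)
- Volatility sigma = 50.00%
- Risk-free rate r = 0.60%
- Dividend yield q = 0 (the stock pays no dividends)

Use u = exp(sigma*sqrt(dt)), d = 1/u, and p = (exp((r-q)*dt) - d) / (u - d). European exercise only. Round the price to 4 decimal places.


Answer: Price = V(0,0) = 13.1550

Derivation:
dt = T/N = 0.500000
u = exp(sigma*sqrt(dt)) = 1.424119; d = 1/u = 0.702189
p = (exp((r-q)*dt) - d) / (u - d) = 0.416683
Discount per step: exp(-r*dt) = 0.997004
Stock lattice S(k, i) with i counting down-moves:
  k=0: S(0,0) = 43.4200
  k=1: S(1,0) = 61.8352; S(1,1) = 30.4890
  k=2: S(2,0) = 88.0608; S(2,1) = 43.4200; S(2,2) = 21.4090
  k=3: S(3,0) = 125.4090; S(3,1) = 61.8352; S(3,2) = 30.4890; S(3,3) = 15.0332
Terminal payoffs V(N, i) = max(K - S_T, 0):
  V(3,0) = 0.000000; V(3,1) = 0.000000; V(3,2) = 16.360975; V(3,3) = 31.816816
Backward induction: V(k, i) = exp(-r*dt) * [p * V(k+1, i) + (1-p) * V(k+1, i+1)].
  V(2,0) = exp(-r*dt) * [p*0.000000 + (1-p)*0.000000] = 0.000000
  V(2,1) = exp(-r*dt) * [p*0.000000 + (1-p)*16.360975] = 9.515051
  V(2,2) = exp(-r*dt) * [p*16.360975 + (1-p)*31.816816] = 25.300618
  V(1,0) = exp(-r*dt) * [p*0.000000 + (1-p)*9.515051] = 5.533667
  V(1,1) = exp(-r*dt) * [p*9.515051 + (1-p)*25.300618] = 18.666959
  V(0,0) = exp(-r*dt) * [p*5.533667 + (1-p)*18.666959] = 13.155019


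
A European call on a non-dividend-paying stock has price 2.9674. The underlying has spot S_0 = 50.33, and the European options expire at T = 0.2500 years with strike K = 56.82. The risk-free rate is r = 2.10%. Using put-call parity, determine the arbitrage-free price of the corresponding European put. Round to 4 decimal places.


Answer: Put price = 9.1599

Derivation:
Put-call parity: C - P = S_0 * exp(-qT) - K * exp(-rT).
S_0 * exp(-qT) = 50.3300 * 1.00000000 = 50.33000000
K * exp(-rT) = 56.8200 * 0.99476376 = 56.52247668
P = C - S*exp(-qT) + K*exp(-rT)
P = 2.9674 - 50.33000000 + 56.52247668 = 9.1599


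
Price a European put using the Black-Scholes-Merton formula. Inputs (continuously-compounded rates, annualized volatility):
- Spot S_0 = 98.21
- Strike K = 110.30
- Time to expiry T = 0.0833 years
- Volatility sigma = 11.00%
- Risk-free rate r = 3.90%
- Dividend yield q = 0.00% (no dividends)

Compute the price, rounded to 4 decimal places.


Answer: Price = 11.7324

Derivation:
d1 = (ln(S/K) + (r - q + 0.5*sigma^2) * T) / (sigma * sqrt(T)) = -3.53860164
d2 = d1 - sigma * sqrt(T) = -3.57034955
exp(-rT) = 0.99675657; exp(-qT) = 1.00000000
P = K * exp(-rT) * N(-d2) - S_0 * exp(-qT) * N(-d1)
N(-d1) = 0.99979887; N(-d2) = 0.99982175
P = 110.3000 * 0.99675657 * 0.99982175 - 98.2100 * 1.00000000 * 0.99979887 = 11.7324


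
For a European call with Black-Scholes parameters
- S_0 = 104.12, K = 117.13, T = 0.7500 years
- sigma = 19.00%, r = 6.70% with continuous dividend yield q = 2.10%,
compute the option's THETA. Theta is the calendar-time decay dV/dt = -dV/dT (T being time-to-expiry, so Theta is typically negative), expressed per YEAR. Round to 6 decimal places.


Answer: Theta = -5.453758

Derivation:
d1 = -0.4236100906; d2 = -0.5881549173
phi(d1) = 0.3647068905; exp(-qT) = 0.9843733826; exp(-rT) = 0.9509916469
Theta = -S*exp(-qT)*phi(d1)*sigma/(2*sqrt(T)) - r*K*exp(-rT)*N(d2) + q*S*exp(-qT)*N(d1)
N(d1) = 0.3359250975; N(d2) = 0.2782141572; sqrt(T) = 0.8660254038
Term 1 = -104.1200 * 0.9843733826 * 0.3647068905 * 0.1900 / (2 * 0.8660254038) = -4.1004447407
Term 2 = -0.0670 * 117.1300 * 0.9509916469 * 0.2782141572 = -2.0763419288
Term 3 = 0.0210 * 104.1200 * 0.9843733826 * 0.3359250975 = 0.7230290852
Theta = -4.1004447407 + (-2.0763419288) + (0.7230290852) = -5.453758


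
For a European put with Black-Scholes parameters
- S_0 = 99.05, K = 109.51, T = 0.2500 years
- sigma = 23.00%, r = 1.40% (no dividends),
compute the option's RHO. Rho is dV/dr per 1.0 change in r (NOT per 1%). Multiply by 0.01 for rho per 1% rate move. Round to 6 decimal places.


d1 = -0.7850312708; d2 = -0.9000312708
phi(d1) = 0.2931486147; exp(-qT) = 1.0000000000; exp(-rT) = 0.9965061179
N(-d2) = 0.8159481952
Rho = -K*T*exp(-rT)*N(-d2) = -109.5100 * 0.2500 * 0.9965061179 * 0.8159481952 = -22.260573

Answer: Rho = -22.260573


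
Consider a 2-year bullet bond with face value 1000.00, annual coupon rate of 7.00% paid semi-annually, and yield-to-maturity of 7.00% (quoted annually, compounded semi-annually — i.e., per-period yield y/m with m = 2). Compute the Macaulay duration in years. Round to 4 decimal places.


Answer: Macaulay duration = 1.9008 years

Derivation:
Coupon per period c = face * coupon_rate / m = 35.000000
Periods per year m = 2; per-period yield y/m = 0.035000
Number of cashflows N = 4
Cashflows (t years, CF_t, discount factor 1/(1+y/m)^(m*t), PV):
  t = 0.5000: CF_t = 35.000000, DF = 0.966184, PV = 33.816425
  t = 1.0000: CF_t = 35.000000, DF = 0.933511, PV = 32.672875
  t = 1.5000: CF_t = 35.000000, DF = 0.901943, PV = 31.567995
  t = 2.0000: CF_t = 1035.000000, DF = 0.871442, PV = 901.942706
Price P = sum_t PV_t = 1000.000000
Macaulay numerator sum_t t * PV_t:
  t * PV_t at t = 0.5000: 16.908213
  t * PV_t at t = 1.0000: 32.672875
  t * PV_t at t = 1.5000: 47.351992
  t * PV_t at t = 2.0000: 1803.885411
Macaulay duration D = (sum_t t * PV_t) / P = 1900.818490 / 1000.000000 = 1.900818


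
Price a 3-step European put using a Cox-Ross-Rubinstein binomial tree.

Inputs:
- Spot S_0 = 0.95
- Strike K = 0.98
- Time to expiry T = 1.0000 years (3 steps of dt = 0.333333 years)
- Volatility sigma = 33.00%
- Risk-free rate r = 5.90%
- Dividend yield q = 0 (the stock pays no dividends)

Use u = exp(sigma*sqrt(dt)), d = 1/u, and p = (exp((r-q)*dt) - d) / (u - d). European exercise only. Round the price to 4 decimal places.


Answer: Price = V(0,0) = 0.1192

Derivation:
dt = T/N = 0.333333
u = exp(sigma*sqrt(dt)) = 1.209885; d = 1/u = 0.826525
p = (exp((r-q)*dt) - d) / (u - d) = 0.504321
Discount per step: exp(-r*dt) = 0.980525
Stock lattice S(k, i) with i counting down-moves:
  k=0: S(0,0) = 0.9500
  k=1: S(1,0) = 1.1494; S(1,1) = 0.7852
  k=2: S(2,0) = 1.3906; S(2,1) = 0.9500; S(2,2) = 0.6490
  k=3: S(3,0) = 1.6825; S(3,1) = 1.1494; S(3,2) = 0.7852; S(3,3) = 0.5364
Terminal payoffs V(N, i) = max(K - S_T, 0):
  V(3,0) = 0.000000; V(3,1) = 0.000000; V(3,2) = 0.194802; V(3,3) = 0.443597
Backward induction: V(k, i) = exp(-r*dt) * [p * V(k+1, i) + (1-p) * V(k+1, i+1)].
  V(2,0) = exp(-r*dt) * [p*0.000000 + (1-p)*0.000000] = 0.000000
  V(2,1) = exp(-r*dt) * [p*0.000000 + (1-p)*0.194802] = 0.094679
  V(2,2) = exp(-r*dt) * [p*0.194802 + (1-p)*0.443597] = 0.311929
  V(1,0) = exp(-r*dt) * [p*0.000000 + (1-p)*0.094679] = 0.046016
  V(1,1) = exp(-r*dt) * [p*0.094679 + (1-p)*0.311929] = 0.198424
  V(0,0) = exp(-r*dt) * [p*0.046016 + (1-p)*0.198424] = 0.119194


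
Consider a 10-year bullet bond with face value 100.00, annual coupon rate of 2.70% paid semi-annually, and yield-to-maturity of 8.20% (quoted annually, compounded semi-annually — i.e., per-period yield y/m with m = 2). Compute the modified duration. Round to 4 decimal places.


Coupon per period c = face * coupon_rate / m = 1.350000
Periods per year m = 2; per-period yield y/m = 0.041000
Number of cashflows N = 20
Cashflows (t years, CF_t, discount factor 1/(1+y/m)^(m*t), PV):
  t = 0.5000: CF_t = 1.350000, DF = 0.960615, PV = 1.296830
  t = 1.0000: CF_t = 1.350000, DF = 0.922781, PV = 1.245754
  t = 1.5000: CF_t = 1.350000, DF = 0.886437, PV = 1.196690
  t = 2.0000: CF_t = 1.350000, DF = 0.851524, PV = 1.149558
  t = 2.5000: CF_t = 1.350000, DF = 0.817987, PV = 1.104282
  t = 3.0000: CF_t = 1.350000, DF = 0.785770, PV = 1.060790
  t = 3.5000: CF_t = 1.350000, DF = 0.754823, PV = 1.019011
  t = 4.0000: CF_t = 1.350000, DF = 0.725094, PV = 0.978877
  t = 4.5000: CF_t = 1.350000, DF = 0.696536, PV = 0.940323
  t = 5.0000: CF_t = 1.350000, DF = 0.669103, PV = 0.903288
  t = 5.5000: CF_t = 1.350000, DF = 0.642750, PV = 0.867712
  t = 6.0000: CF_t = 1.350000, DF = 0.617435, PV = 0.833537
  t = 6.5000: CF_t = 1.350000, DF = 0.593117, PV = 0.800708
  t = 7.0000: CF_t = 1.350000, DF = 0.569757, PV = 0.769172
  t = 7.5000: CF_t = 1.350000, DF = 0.547317, PV = 0.738878
  t = 8.0000: CF_t = 1.350000, DF = 0.525761, PV = 0.709777
  t = 8.5000: CF_t = 1.350000, DF = 0.505054, PV = 0.681823
  t = 9.0000: CF_t = 1.350000, DF = 0.485162, PV = 0.654969
  t = 9.5000: CF_t = 1.350000, DF = 0.466054, PV = 0.629173
  t = 10.0000: CF_t = 101.350000, DF = 0.447698, PV = 45.374219
Price P = sum_t PV_t = 62.955371
First compute Macaulay numerator sum_t t * PV_t:
  t * PV_t at t = 0.5000: 0.648415
  t * PV_t at t = 1.0000: 1.245754
  t * PV_t at t = 1.5000: 1.795035
  t * PV_t at t = 2.0000: 2.299116
  t * PV_t at t = 2.5000: 2.760706
  t * PV_t at t = 3.0000: 3.182370
  t * PV_t at t = 3.5000: 3.566537
  t * PV_t at t = 4.0000: 3.915506
  t * PV_t at t = 4.5000: 4.231455
  t * PV_t at t = 5.0000: 4.516442
  t * PV_t at t = 5.5000: 4.772418
  t * PV_t at t = 6.0000: 5.001224
  t * PV_t at t = 6.5000: 5.204603
  t * PV_t at t = 7.0000: 5.384205
  t * PV_t at t = 7.5000: 5.541586
  t * PV_t at t = 8.0000: 5.678218
  t * PV_t at t = 8.5000: 5.795492
  t * PV_t at t = 9.0000: 5.894720
  t * PV_t at t = 9.5000: 5.977141
  t * PV_t at t = 10.0000: 453.742190
Macaulay duration D = 531.153132 / 62.955371 = 8.436979
Modified duration = D / (1 + y/m) = 8.436979 / (1 + 0.041000) = 8.104687

Answer: Modified duration = 8.1047


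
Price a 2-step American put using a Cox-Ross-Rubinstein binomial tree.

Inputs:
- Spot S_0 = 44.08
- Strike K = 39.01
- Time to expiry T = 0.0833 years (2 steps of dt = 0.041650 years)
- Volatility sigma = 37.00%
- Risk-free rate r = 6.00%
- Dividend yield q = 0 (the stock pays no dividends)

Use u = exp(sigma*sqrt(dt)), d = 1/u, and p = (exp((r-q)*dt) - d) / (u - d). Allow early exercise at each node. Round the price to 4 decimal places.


Answer: Price = V(0,0) = 0.2784

Derivation:
dt = T/N = 0.041650
u = exp(sigma*sqrt(dt)) = 1.078435; d = 1/u = 0.927270
p = (exp((r-q)*dt) - d) / (u - d) = 0.497684
Discount per step: exp(-r*dt) = 0.997504
Stock lattice S(k, i) with i counting down-moves:
  k=0: S(0,0) = 44.0800
  k=1: S(1,0) = 47.5374; S(1,1) = 40.8740
  k=2: S(2,0) = 51.2660; S(2,1) = 44.0800; S(2,2) = 37.9013
Terminal payoffs V(N, i) = max(K - S_T, 0):
  V(2,0) = 0.000000; V(2,1) = 0.000000; V(2,2) = 1.108734
Backward induction: V(k, i) = exp(-r*dt) * [p * V(k+1, i) + (1-p) * V(k+1, i+1)]; then take max(V_cont, immediate exercise) for American.
  V(1,0) = exp(-r*dt) * [p*0.000000 + (1-p)*0.000000] = 0.000000; exercise = 0.000000; V(1,0) = max -> 0.000000
  V(1,1) = exp(-r*dt) * [p*0.000000 + (1-p)*1.108734] = 0.555545; exercise = 0.000000; V(1,1) = max -> 0.555545
  V(0,0) = exp(-r*dt) * [p*0.000000 + (1-p)*0.555545] = 0.278363; exercise = 0.000000; V(0,0) = max -> 0.278363


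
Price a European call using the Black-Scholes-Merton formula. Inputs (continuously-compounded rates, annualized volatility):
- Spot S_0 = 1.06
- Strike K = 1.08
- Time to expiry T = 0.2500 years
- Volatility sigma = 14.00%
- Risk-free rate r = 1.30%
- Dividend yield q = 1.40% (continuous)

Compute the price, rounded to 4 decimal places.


Answer: Price = 0.0208

Derivation:
d1 = (ln(S/K) + (r - q + 0.5*sigma^2) * T) / (sigma * sqrt(T)) = -0.23560190
d2 = d1 - sigma * sqrt(T) = -0.30560190
exp(-rT) = 0.99675528; exp(-qT) = 0.99650612
C = S_0 * exp(-qT) * N(d1) - K * exp(-rT) * N(d2)
N(d1) = 0.40687080; N(d2) = 0.37995389
C = 1.0600 * 0.99650612 * 0.40687080 - 1.0800 * 0.99675528 * 0.37995389 = 0.0208


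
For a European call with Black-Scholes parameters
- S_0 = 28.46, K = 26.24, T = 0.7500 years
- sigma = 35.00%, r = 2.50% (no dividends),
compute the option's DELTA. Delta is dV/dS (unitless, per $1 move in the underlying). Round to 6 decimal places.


d1 = 0.4813521898; d2 = 0.1782432985
phi(d1) = 0.3553015198; exp(-qT) = 1.0000000000; exp(-rT) = 0.9814246877
N(d1) = 0.6848668948
Delta = exp(-qT) * N(d1) = 1.0000000000 * 0.6848668948 = 0.684867

Answer: Delta = 0.684867
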